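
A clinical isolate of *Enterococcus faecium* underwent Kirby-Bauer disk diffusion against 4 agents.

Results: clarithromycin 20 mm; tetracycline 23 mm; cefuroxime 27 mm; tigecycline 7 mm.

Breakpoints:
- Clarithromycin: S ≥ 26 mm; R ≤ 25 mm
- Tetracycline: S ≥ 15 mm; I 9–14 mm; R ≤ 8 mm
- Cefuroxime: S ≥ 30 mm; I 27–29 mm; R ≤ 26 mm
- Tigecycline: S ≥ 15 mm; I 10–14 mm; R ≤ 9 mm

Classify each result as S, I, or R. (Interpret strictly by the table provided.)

R, S, I, R

Clarithromycin (20 mm) ≤ 25 mm → Resistant
Tetracycline (23 mm) ≥ 15 mm → Susceptible
Cefuroxime: 27 mm is in 27–29 mm — Intermediate
Tigecycline: 7 mm is ≤ 9 mm → R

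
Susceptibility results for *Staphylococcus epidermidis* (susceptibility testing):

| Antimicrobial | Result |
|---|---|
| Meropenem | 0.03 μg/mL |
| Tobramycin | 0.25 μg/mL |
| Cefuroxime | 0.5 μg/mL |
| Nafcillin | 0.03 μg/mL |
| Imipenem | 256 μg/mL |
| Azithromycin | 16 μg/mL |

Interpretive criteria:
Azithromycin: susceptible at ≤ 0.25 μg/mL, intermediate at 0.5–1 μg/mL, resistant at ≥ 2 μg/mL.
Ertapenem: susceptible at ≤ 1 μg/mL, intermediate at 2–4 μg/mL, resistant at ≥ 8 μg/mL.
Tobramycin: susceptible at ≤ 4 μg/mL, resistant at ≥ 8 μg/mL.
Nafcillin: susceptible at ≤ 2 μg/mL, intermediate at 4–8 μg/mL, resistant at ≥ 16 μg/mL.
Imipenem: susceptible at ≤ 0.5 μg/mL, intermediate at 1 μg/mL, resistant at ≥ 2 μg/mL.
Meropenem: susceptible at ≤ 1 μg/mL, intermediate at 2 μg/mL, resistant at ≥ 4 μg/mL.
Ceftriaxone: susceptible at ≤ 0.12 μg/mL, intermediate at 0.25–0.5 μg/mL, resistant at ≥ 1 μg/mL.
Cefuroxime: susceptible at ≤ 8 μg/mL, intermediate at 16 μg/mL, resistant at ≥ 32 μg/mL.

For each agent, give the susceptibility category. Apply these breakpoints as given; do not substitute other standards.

Meropenem 0.03 μg/mL: ≤ 1 μg/mL — susceptible
Tobramycin: 0.25 μg/mL is ≤ 4 μg/mL → susceptible
Cefuroxime (0.5 μg/mL) ≤ 8 μg/mL → S
Nafcillin: 0.03 μg/mL is ≤ 2 μg/mL → Susceptible
Imipenem 256 μg/mL: ≥ 2 μg/mL — resistant
Azithromycin: 16 μg/mL is ≥ 2 μg/mL — R

S, S, S, S, R, R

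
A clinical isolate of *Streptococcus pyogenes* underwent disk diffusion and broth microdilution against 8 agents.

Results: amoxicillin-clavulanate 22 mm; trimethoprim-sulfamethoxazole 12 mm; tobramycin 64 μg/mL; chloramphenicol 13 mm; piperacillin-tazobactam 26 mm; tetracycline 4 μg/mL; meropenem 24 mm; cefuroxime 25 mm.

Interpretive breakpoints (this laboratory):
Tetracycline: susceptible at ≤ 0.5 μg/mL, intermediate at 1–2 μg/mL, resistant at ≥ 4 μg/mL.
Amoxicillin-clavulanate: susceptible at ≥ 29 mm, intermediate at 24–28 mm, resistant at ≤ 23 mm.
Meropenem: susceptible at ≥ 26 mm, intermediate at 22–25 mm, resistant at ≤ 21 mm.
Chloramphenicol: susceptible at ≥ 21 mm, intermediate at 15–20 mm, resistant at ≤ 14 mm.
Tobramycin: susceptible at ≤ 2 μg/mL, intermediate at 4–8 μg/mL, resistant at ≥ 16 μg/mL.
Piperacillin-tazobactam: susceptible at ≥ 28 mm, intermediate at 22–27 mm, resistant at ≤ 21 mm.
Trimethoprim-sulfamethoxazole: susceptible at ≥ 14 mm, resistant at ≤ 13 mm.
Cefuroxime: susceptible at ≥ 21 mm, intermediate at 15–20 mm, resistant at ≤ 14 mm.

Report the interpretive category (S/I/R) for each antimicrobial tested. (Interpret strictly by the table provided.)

Amoxicillin-clavulanate (22 mm) ≤ 23 mm — resistant
Trimethoprim-sulfamethoxazole 12 mm: ≤ 13 mm → resistant
Tobramycin 64 μg/mL: ≥ 16 μg/mL — resistant
Chloramphenicol: 13 mm is ≤ 14 mm ⇒ R
Piperacillin-tazobactam: 26 mm is in 22–27 mm → intermediate
Tetracycline 4 μg/mL: ≥ 4 μg/mL ⇒ R
Meropenem: 24 mm is in 22–25 mm ⇒ intermediate
Cefuroxime: 25 mm is ≥ 21 mm → susceptible

R, R, R, R, I, R, I, S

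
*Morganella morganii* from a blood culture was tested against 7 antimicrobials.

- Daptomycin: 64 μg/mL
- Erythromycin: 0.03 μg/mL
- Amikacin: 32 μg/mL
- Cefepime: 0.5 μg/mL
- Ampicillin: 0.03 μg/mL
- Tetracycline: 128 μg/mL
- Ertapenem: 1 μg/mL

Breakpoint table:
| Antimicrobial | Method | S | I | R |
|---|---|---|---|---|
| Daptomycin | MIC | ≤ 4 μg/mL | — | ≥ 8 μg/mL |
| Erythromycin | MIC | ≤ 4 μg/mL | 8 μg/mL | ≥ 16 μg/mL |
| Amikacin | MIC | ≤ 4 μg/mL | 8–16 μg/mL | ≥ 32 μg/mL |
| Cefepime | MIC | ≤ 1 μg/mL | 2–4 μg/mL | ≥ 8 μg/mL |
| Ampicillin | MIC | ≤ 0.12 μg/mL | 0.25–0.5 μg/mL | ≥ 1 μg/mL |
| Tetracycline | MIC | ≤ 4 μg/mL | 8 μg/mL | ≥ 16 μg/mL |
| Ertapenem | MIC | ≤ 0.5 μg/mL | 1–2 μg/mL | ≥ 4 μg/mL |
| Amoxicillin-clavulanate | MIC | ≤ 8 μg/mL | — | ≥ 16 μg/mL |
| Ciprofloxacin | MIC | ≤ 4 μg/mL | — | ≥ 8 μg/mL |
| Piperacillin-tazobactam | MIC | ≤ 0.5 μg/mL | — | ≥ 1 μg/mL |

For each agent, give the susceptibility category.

R, S, R, S, S, R, I

Daptomycin: 64 μg/mL is ≥ 8 μg/mL → Resistant
Erythromycin (0.03 μg/mL) ≤ 4 μg/mL ⇒ Susceptible
Amikacin 32 μg/mL: ≥ 32 μg/mL — resistant
Cefepime: 0.5 μg/mL is ≤ 1 μg/mL ⇒ S
Ampicillin 0.03 μg/mL: ≤ 0.12 μg/mL ⇒ Susceptible
Tetracycline: 128 μg/mL is ≥ 16 μg/mL ⇒ R
Ertapenem 1 μg/mL: in 1–2 μg/mL ⇒ I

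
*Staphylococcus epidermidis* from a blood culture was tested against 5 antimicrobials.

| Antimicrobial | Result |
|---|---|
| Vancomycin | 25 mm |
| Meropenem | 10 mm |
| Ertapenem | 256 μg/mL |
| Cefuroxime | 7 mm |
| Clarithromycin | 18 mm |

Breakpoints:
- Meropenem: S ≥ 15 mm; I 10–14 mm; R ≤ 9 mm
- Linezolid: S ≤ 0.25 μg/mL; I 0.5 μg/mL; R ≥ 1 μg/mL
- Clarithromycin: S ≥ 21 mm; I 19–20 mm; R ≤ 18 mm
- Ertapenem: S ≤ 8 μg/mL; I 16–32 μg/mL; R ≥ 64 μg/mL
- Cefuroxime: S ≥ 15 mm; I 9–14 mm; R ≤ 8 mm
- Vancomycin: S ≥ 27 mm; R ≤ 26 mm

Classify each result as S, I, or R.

R, I, R, R, R

Vancomycin 25 mm: ≤ 26 mm ⇒ resistant
Meropenem (10 mm) in 10–14 mm — Intermediate
Ertapenem (256 μg/mL) ≥ 64 μg/mL — R
Cefuroxime (7 mm) ≤ 8 mm → Resistant
Clarithromycin 18 mm: ≤ 18 mm — R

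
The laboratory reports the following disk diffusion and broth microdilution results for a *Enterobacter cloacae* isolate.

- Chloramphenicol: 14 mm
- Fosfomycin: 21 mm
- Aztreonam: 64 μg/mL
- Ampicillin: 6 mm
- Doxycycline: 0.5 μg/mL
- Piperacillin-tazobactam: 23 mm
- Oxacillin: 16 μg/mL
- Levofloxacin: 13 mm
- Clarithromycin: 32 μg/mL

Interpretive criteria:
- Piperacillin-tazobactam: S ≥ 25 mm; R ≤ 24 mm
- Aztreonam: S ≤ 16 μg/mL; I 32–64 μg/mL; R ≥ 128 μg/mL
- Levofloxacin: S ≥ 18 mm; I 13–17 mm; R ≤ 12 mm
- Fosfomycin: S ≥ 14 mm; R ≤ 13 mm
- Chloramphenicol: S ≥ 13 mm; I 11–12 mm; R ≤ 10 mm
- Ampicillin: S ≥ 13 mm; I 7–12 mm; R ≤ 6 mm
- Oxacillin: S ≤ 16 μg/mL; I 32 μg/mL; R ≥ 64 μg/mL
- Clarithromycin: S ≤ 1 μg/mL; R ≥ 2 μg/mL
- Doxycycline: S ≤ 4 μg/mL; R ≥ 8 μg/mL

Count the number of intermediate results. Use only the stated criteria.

2

Chloramphenicol 14 mm: ≥ 13 mm → Susceptible
Fosfomycin (21 mm) ≥ 14 mm → S
Aztreonam (64 μg/mL) in 32–64 μg/mL → I
Ampicillin (6 mm) ≤ 6 mm — R
Doxycycline (0.5 μg/mL) ≤ 4 μg/mL → Susceptible
Piperacillin-tazobactam: 23 mm is ≤ 24 mm ⇒ R
Oxacillin: 16 μg/mL is ≤ 16 μg/mL → S
Levofloxacin 13 mm: in 13–17 mm — I
Clarithromycin: 32 μg/mL is ≥ 2 μg/mL → resistant
Intermediate: 2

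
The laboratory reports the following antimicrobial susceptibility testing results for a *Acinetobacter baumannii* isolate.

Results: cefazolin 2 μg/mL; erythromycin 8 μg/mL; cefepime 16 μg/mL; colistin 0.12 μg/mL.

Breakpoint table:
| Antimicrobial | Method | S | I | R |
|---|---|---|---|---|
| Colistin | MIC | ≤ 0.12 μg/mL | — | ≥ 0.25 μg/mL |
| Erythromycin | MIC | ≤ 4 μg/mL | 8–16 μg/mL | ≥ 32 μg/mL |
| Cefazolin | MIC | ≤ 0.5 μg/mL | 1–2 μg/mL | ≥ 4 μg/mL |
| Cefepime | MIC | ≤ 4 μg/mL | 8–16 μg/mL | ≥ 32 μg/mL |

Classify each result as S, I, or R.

Cefazolin: 2 μg/mL is in 1–2 μg/mL — intermediate
Erythromycin 8 μg/mL: in 8–16 μg/mL — Intermediate
Cefepime (16 μg/mL) in 8–16 μg/mL → intermediate
Colistin (0.12 μg/mL) ≤ 0.12 μg/mL ⇒ Susceptible

I, I, I, S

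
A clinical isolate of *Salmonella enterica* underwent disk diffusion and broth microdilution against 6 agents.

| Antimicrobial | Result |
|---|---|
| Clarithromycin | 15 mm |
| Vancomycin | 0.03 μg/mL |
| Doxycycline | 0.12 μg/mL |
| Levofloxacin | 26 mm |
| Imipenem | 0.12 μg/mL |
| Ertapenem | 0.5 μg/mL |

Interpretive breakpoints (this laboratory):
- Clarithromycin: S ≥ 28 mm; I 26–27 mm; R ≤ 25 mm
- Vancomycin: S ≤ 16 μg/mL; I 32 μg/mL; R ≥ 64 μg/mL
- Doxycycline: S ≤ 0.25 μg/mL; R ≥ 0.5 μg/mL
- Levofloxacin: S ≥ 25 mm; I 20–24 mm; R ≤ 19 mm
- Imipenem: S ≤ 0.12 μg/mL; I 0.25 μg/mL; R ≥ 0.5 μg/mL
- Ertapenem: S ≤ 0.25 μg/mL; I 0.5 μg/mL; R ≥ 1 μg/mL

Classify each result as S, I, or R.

Clarithromycin: 15 mm is ≤ 25 mm — R
Vancomycin: 0.03 μg/mL is ≤ 16 μg/mL — susceptible
Doxycycline (0.12 μg/mL) ≤ 0.25 μg/mL — susceptible
Levofloxacin: 26 mm is ≥ 25 mm ⇒ susceptible
Imipenem (0.12 μg/mL) ≤ 0.12 μg/mL — Susceptible
Ertapenem: 0.5 μg/mL is = 0.5 μg/mL — intermediate

R, S, S, S, S, I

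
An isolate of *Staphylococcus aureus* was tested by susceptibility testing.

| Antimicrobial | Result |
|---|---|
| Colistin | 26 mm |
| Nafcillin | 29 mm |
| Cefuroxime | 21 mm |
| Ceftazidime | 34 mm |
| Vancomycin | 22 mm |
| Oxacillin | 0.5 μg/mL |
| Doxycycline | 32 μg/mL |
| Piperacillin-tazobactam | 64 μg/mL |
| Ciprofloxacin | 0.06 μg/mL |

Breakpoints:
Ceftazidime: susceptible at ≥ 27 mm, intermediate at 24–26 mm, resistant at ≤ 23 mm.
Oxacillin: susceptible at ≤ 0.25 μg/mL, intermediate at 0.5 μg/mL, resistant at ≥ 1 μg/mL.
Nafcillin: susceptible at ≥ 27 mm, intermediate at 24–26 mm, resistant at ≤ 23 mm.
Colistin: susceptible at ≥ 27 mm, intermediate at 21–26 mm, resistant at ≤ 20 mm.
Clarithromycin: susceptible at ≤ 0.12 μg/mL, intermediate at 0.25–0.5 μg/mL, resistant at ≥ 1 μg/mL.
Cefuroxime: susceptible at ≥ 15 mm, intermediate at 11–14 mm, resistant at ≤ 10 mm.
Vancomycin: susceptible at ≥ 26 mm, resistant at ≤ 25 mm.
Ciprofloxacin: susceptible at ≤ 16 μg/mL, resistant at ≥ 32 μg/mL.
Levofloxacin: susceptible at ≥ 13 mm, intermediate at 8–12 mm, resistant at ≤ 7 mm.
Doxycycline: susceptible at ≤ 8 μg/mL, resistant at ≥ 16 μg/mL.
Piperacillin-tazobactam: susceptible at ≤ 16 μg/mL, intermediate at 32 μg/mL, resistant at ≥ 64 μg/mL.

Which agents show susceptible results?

Colistin (26 mm) in 21–26 mm → I
Nafcillin 29 mm: ≥ 27 mm ⇒ S
Cefuroxime 21 mm: ≥ 15 mm — Susceptible
Ceftazidime: 34 mm is ≥ 27 mm — Susceptible
Vancomycin (22 mm) ≤ 25 mm ⇒ R
Oxacillin (0.5 μg/mL) = 0.5 μg/mL → Intermediate
Doxycycline: 32 μg/mL is ≥ 16 μg/mL ⇒ R
Piperacillin-tazobactam: 64 μg/mL is ≥ 64 μg/mL ⇒ resistant
Ciprofloxacin (0.06 μg/mL) ≤ 16 μg/mL ⇒ susceptible

nafcillin, cefuroxime, ceftazidime, ciprofloxacin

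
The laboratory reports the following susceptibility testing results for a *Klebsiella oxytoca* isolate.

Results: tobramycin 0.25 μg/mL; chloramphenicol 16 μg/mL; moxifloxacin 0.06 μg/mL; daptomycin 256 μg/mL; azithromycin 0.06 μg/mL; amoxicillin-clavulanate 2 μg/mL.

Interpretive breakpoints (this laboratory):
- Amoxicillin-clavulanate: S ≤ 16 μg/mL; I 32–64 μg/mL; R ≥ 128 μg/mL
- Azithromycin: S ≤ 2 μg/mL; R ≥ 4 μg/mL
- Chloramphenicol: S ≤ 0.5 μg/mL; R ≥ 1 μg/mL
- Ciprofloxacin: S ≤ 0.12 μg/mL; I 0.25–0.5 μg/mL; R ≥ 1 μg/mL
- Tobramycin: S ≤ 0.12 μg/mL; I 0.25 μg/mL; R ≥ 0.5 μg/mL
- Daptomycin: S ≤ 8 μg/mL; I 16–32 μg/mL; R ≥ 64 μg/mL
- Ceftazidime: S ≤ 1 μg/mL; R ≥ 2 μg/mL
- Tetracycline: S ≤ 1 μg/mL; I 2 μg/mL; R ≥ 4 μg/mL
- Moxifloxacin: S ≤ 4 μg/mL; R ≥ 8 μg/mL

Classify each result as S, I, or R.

I, R, S, R, S, S

Tobramycin: 0.25 μg/mL is = 0.25 μg/mL → intermediate
Chloramphenicol 16 μg/mL: ≥ 1 μg/mL ⇒ R
Moxifloxacin 0.06 μg/mL: ≤ 4 μg/mL → S
Daptomycin 256 μg/mL: ≥ 64 μg/mL — Resistant
Azithromycin (0.06 μg/mL) ≤ 2 μg/mL ⇒ susceptible
Amoxicillin-clavulanate (2 μg/mL) ≤ 16 μg/mL → susceptible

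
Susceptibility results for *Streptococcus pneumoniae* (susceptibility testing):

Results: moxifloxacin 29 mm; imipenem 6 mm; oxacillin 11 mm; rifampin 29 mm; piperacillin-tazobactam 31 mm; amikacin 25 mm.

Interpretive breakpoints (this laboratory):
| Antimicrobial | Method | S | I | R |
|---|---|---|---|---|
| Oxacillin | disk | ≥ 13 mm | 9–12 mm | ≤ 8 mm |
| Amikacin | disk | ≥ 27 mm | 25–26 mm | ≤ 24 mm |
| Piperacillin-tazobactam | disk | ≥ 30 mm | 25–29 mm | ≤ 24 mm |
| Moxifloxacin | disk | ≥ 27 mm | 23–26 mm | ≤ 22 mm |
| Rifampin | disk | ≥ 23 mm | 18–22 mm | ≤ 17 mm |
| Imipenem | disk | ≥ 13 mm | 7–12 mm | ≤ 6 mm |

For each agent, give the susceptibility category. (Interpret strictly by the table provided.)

Moxifloxacin (29 mm) ≥ 27 mm ⇒ susceptible
Imipenem: 6 mm is ≤ 6 mm ⇒ R
Oxacillin: 11 mm is in 9–12 mm → intermediate
Rifampin 29 mm: ≥ 23 mm — Susceptible
Piperacillin-tazobactam 31 mm: ≥ 30 mm ⇒ Susceptible
Amikacin 25 mm: in 25–26 mm ⇒ Intermediate

S, R, I, S, S, I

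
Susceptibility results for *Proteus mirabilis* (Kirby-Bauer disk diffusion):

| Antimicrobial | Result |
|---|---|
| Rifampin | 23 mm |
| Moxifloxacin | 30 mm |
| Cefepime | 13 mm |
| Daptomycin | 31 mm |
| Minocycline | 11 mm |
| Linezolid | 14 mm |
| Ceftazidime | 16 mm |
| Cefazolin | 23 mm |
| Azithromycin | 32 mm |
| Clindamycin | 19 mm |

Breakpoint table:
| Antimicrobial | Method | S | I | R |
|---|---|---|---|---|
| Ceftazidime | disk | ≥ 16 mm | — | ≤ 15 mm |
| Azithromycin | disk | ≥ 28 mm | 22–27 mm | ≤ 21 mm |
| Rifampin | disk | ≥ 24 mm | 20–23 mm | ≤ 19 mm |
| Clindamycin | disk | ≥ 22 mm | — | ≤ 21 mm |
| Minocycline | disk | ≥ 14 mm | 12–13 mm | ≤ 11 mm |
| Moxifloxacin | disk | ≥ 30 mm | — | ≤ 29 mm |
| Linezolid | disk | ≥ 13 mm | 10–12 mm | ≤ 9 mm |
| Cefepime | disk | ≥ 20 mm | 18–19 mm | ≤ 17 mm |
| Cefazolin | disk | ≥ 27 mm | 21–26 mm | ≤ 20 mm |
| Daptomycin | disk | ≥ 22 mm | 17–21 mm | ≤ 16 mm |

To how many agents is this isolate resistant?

Rifampin 23 mm: in 20–23 mm — intermediate
Moxifloxacin 30 mm: ≥ 30 mm → susceptible
Cefepime 13 mm: ≤ 17 mm → resistant
Daptomycin (31 mm) ≥ 22 mm → Susceptible
Minocycline 11 mm: ≤ 11 mm — R
Linezolid (14 mm) ≥ 13 mm → susceptible
Ceftazidime: 16 mm is ≥ 16 mm ⇒ S
Cefazolin: 23 mm is in 21–26 mm — intermediate
Azithromycin 32 mm: ≥ 28 mm → S
Clindamycin (19 mm) ≤ 21 mm → Resistant
Resistant: 3

3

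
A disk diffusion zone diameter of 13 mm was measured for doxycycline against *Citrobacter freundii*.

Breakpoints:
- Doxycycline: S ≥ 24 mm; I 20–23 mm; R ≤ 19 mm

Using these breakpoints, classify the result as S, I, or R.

Doxycycline: 13 mm is ≤ 19 mm — Resistant

Resistant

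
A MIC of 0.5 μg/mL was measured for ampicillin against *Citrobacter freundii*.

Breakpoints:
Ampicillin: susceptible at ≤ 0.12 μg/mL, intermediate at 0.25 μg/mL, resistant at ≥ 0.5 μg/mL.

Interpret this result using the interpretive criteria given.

Ampicillin (0.5 μg/mL) ≥ 0.5 μg/mL — Resistant

R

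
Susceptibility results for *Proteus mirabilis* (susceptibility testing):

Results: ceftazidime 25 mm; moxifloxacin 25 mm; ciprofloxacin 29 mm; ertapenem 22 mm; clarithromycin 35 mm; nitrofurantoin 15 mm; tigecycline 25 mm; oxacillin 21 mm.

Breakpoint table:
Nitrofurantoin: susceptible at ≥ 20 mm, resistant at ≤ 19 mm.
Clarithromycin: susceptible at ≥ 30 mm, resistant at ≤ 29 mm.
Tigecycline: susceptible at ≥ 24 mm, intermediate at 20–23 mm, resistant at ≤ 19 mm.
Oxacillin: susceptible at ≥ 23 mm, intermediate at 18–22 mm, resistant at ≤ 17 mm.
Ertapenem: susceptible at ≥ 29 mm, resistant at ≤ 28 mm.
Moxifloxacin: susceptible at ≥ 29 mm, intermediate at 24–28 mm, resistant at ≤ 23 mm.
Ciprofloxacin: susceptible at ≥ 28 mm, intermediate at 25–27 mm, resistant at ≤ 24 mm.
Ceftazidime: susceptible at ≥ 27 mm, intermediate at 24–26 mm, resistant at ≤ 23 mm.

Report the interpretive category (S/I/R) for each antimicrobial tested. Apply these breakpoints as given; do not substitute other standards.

Ceftazidime: 25 mm is in 24–26 mm ⇒ intermediate
Moxifloxacin 25 mm: in 24–28 mm → I
Ciprofloxacin (29 mm) ≥ 28 mm ⇒ S
Ertapenem (22 mm) ≤ 28 mm → Resistant
Clarithromycin (35 mm) ≥ 30 mm ⇒ susceptible
Nitrofurantoin (15 mm) ≤ 19 mm — Resistant
Tigecycline 25 mm: ≥ 24 mm → Susceptible
Oxacillin 21 mm: in 18–22 mm → intermediate

I, I, S, R, S, R, S, I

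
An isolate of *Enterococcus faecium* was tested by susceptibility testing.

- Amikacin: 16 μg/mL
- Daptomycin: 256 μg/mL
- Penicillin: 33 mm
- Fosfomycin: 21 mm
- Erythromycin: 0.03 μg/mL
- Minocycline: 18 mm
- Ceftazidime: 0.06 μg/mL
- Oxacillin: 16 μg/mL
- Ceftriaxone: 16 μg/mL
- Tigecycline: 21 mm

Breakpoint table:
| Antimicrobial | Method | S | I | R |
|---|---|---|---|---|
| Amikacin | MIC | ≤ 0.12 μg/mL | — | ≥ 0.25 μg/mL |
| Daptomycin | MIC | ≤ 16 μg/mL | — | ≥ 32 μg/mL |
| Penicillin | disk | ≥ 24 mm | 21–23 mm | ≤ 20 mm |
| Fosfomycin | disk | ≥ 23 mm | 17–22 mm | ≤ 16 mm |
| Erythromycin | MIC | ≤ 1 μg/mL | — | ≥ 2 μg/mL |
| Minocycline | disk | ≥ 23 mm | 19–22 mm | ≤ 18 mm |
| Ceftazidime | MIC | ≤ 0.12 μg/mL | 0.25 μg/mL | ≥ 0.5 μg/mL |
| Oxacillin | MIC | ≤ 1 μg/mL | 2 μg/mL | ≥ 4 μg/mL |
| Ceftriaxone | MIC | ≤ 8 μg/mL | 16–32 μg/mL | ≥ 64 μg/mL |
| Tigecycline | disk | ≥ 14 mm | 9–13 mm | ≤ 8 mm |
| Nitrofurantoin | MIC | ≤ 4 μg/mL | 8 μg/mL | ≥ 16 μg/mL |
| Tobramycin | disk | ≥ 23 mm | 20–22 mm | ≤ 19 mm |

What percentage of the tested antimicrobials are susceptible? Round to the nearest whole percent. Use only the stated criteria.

Amikacin (16 μg/mL) ≥ 0.25 μg/mL ⇒ resistant
Daptomycin (256 μg/mL) ≥ 32 μg/mL — resistant
Penicillin (33 mm) ≥ 24 mm — S
Fosfomycin (21 mm) in 17–22 mm → Intermediate
Erythromycin 0.03 μg/mL: ≤ 1 μg/mL — Susceptible
Minocycline: 18 mm is ≤ 18 mm → Resistant
Ceftazidime: 0.06 μg/mL is ≤ 0.12 μg/mL → Susceptible
Oxacillin 16 μg/mL: ≥ 4 μg/mL → R
Ceftriaxone: 16 μg/mL is in 16–32 μg/mL — I
Tigecycline 21 mm: ≥ 14 mm ⇒ Susceptible
Susceptible: 4/10

40%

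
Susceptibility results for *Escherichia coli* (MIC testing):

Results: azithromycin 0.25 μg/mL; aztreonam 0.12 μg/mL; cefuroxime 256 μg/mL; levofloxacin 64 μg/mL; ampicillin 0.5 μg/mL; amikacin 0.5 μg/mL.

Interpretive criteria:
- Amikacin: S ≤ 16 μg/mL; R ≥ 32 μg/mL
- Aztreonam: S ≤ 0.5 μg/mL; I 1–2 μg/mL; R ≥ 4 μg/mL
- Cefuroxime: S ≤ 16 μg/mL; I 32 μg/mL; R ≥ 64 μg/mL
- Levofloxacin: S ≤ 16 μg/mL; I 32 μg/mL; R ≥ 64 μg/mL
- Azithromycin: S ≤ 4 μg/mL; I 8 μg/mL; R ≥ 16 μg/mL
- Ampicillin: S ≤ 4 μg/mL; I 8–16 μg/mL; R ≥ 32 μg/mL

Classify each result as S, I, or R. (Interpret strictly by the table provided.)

Azithromycin: 0.25 μg/mL is ≤ 4 μg/mL → Susceptible
Aztreonam (0.12 μg/mL) ≤ 0.5 μg/mL ⇒ susceptible
Cefuroxime (256 μg/mL) ≥ 64 μg/mL — resistant
Levofloxacin: 64 μg/mL is ≥ 64 μg/mL — resistant
Ampicillin (0.5 μg/mL) ≤ 4 μg/mL — S
Amikacin 0.5 μg/mL: ≤ 16 μg/mL → Susceptible

S, S, R, R, S, S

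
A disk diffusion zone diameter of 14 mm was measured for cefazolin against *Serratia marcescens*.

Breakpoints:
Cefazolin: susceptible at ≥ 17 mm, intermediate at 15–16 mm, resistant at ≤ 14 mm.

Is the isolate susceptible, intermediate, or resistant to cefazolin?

Cefazolin: 14 mm is ≤ 14 mm — R

R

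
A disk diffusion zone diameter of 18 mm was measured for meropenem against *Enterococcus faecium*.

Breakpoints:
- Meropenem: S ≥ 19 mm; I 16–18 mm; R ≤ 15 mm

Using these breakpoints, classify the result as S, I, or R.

Meropenem (18 mm) in 16–18 mm — Intermediate

I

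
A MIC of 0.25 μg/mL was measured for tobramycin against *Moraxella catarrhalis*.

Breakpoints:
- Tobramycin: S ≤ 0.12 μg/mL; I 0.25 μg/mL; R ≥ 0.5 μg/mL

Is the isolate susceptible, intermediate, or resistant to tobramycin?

Tobramycin (0.25 μg/mL) = 0.25 μg/mL → Intermediate

I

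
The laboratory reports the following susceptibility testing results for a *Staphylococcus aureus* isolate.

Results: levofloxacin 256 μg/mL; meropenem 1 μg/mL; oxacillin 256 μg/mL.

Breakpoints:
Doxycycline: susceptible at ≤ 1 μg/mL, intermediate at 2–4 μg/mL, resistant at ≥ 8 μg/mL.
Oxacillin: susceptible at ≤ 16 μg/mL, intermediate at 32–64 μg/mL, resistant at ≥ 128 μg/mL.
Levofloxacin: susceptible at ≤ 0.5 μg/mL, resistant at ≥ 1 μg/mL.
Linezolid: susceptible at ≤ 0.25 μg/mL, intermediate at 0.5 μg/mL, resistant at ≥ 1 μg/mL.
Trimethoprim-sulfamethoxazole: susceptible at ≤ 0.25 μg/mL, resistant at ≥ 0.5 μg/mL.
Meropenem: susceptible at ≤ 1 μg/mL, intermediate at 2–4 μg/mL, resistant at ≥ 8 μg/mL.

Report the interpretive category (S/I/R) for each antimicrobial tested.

Levofloxacin (256 μg/mL) ≥ 1 μg/mL ⇒ resistant
Meropenem: 1 μg/mL is ≤ 1 μg/mL — Susceptible
Oxacillin (256 μg/mL) ≥ 128 μg/mL — R

R, S, R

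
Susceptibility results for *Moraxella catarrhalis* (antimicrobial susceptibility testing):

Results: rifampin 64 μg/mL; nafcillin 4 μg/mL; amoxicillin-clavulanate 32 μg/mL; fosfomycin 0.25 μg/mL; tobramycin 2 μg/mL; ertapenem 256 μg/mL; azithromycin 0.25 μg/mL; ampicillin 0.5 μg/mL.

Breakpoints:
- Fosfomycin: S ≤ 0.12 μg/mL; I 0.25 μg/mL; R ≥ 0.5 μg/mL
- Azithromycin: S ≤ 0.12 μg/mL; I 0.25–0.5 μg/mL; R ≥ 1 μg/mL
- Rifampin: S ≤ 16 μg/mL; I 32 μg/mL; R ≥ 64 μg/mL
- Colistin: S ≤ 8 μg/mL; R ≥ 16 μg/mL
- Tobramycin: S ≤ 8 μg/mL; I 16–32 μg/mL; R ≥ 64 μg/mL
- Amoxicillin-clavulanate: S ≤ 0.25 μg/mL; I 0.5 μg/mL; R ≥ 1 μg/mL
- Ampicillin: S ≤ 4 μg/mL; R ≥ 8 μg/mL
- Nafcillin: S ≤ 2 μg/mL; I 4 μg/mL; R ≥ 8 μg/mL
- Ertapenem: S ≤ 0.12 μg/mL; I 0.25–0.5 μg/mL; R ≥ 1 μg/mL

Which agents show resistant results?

Rifampin: 64 μg/mL is ≥ 64 μg/mL → Resistant
Nafcillin: 4 μg/mL is = 4 μg/mL ⇒ intermediate
Amoxicillin-clavulanate (32 μg/mL) ≥ 1 μg/mL — Resistant
Fosfomycin: 0.25 μg/mL is = 0.25 μg/mL — Intermediate
Tobramycin: 2 μg/mL is ≤ 8 μg/mL — S
Ertapenem 256 μg/mL: ≥ 1 μg/mL ⇒ R
Azithromycin: 0.25 μg/mL is in 0.25–0.5 μg/mL — I
Ampicillin 0.5 μg/mL: ≤ 4 μg/mL → susceptible

rifampin, amoxicillin-clavulanate, ertapenem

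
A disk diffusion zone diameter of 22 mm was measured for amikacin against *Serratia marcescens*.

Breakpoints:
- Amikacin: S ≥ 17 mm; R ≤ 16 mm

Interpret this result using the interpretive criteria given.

Amikacin: 22 mm is ≥ 17 mm — S

S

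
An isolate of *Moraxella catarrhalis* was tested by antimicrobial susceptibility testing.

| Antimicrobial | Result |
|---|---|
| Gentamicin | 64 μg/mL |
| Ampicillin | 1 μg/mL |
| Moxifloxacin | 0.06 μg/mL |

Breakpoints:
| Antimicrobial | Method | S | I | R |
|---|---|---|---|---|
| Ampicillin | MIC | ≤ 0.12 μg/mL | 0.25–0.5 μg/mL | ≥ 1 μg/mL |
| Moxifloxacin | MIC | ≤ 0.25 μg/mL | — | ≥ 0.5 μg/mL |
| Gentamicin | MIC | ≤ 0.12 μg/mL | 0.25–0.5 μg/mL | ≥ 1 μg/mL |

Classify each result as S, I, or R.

R, R, S

Gentamicin 64 μg/mL: ≥ 1 μg/mL → resistant
Ampicillin 1 μg/mL: ≥ 1 μg/mL — resistant
Moxifloxacin 0.06 μg/mL: ≤ 0.25 μg/mL ⇒ S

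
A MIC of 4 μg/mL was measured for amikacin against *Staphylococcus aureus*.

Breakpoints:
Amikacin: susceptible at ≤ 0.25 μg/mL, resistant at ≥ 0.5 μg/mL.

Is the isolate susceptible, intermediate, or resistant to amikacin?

R

Amikacin 4 μg/mL: ≥ 0.5 μg/mL → Resistant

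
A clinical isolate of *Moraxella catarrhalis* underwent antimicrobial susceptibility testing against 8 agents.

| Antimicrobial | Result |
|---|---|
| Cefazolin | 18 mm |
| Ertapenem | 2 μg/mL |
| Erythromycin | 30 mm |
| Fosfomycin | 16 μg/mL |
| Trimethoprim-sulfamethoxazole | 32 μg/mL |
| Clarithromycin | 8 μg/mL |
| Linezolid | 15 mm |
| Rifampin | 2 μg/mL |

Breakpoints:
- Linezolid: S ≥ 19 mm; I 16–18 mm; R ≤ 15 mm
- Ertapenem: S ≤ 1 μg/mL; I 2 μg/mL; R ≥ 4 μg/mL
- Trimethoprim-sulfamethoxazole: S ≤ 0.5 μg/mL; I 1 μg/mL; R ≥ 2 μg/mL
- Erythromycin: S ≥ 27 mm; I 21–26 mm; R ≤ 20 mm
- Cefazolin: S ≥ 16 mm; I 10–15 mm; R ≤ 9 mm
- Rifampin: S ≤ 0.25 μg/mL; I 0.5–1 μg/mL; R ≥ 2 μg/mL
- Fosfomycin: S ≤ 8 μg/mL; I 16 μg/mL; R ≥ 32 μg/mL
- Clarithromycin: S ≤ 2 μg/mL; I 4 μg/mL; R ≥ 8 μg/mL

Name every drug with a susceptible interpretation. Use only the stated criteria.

Cefazolin 18 mm: ≥ 16 mm — susceptible
Ertapenem 2 μg/mL: = 2 μg/mL → I
Erythromycin 30 mm: ≥ 27 mm → S
Fosfomycin: 16 μg/mL is = 16 μg/mL → I
Trimethoprim-sulfamethoxazole (32 μg/mL) ≥ 2 μg/mL → R
Clarithromycin 8 μg/mL: ≥ 8 μg/mL — resistant
Linezolid 15 mm: ≤ 15 mm → R
Rifampin (2 μg/mL) ≥ 2 μg/mL ⇒ R

cefazolin, erythromycin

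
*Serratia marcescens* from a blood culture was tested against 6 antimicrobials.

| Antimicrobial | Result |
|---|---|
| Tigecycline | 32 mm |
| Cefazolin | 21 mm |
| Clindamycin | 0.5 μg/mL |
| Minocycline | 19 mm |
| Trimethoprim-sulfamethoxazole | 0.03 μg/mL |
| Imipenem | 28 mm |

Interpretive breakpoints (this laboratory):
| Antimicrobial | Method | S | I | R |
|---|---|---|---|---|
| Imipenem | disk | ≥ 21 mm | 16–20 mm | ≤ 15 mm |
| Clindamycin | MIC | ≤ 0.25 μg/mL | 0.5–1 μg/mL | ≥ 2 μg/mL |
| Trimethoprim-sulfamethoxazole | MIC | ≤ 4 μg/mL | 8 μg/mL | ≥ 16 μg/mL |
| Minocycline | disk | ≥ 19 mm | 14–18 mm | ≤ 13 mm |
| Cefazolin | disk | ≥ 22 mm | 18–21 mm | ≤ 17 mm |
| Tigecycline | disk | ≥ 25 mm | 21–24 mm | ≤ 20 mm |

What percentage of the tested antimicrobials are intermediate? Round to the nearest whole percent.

33%

Tigecycline 32 mm: ≥ 25 mm — susceptible
Cefazolin (21 mm) in 18–21 mm ⇒ Intermediate
Clindamycin 0.5 μg/mL: in 0.5–1 μg/mL ⇒ intermediate
Minocycline 19 mm: ≥ 19 mm → Susceptible
Trimethoprim-sulfamethoxazole (0.03 μg/mL) ≤ 4 μg/mL → susceptible
Imipenem: 28 mm is ≥ 21 mm → S
Intermediate: 2/6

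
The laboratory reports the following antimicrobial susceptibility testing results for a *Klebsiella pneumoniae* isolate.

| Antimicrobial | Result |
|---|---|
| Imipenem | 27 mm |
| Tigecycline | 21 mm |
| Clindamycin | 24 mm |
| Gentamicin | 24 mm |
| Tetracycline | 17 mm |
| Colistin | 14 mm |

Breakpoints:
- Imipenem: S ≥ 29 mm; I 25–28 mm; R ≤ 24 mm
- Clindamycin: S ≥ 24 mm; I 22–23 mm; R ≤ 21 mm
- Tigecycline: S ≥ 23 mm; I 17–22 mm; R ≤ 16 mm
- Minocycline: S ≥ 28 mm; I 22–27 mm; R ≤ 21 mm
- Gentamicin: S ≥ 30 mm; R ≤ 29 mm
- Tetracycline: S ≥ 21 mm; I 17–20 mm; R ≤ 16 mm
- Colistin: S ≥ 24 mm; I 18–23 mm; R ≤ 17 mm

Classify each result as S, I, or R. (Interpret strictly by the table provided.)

I, I, S, R, I, R

Imipenem (27 mm) in 25–28 mm — Intermediate
Tigecycline: 21 mm is in 17–22 mm ⇒ I
Clindamycin: 24 mm is ≥ 24 mm → Susceptible
Gentamicin 24 mm: ≤ 29 mm — Resistant
Tetracycline 17 mm: in 17–20 mm → I
Colistin: 14 mm is ≤ 17 mm → Resistant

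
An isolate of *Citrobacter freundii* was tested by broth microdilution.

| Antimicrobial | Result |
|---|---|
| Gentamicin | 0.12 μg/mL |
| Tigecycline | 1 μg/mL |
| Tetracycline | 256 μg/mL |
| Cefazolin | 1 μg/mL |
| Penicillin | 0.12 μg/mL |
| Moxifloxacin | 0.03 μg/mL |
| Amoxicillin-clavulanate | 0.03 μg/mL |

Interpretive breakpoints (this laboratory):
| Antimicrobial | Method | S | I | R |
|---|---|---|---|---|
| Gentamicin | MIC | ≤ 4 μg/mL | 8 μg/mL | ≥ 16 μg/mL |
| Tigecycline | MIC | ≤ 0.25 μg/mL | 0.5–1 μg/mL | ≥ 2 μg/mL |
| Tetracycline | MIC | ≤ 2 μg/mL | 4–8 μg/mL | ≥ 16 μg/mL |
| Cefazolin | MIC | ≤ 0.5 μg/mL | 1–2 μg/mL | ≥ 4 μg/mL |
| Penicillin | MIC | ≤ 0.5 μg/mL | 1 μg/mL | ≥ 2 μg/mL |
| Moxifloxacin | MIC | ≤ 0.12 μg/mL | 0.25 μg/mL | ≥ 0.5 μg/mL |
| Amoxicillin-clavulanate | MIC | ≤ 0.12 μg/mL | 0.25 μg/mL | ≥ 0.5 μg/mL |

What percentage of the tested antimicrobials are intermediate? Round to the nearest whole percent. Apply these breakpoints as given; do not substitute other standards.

Gentamicin 0.12 μg/mL: ≤ 4 μg/mL ⇒ susceptible
Tigecycline (1 μg/mL) in 0.5–1 μg/mL ⇒ Intermediate
Tetracycline 256 μg/mL: ≥ 16 μg/mL — Resistant
Cefazolin: 1 μg/mL is in 1–2 μg/mL ⇒ I
Penicillin: 0.12 μg/mL is ≤ 0.5 μg/mL ⇒ susceptible
Moxifloxacin (0.03 μg/mL) ≤ 0.12 μg/mL — susceptible
Amoxicillin-clavulanate 0.03 μg/mL: ≤ 0.12 μg/mL — Susceptible
Intermediate: 2/7

29%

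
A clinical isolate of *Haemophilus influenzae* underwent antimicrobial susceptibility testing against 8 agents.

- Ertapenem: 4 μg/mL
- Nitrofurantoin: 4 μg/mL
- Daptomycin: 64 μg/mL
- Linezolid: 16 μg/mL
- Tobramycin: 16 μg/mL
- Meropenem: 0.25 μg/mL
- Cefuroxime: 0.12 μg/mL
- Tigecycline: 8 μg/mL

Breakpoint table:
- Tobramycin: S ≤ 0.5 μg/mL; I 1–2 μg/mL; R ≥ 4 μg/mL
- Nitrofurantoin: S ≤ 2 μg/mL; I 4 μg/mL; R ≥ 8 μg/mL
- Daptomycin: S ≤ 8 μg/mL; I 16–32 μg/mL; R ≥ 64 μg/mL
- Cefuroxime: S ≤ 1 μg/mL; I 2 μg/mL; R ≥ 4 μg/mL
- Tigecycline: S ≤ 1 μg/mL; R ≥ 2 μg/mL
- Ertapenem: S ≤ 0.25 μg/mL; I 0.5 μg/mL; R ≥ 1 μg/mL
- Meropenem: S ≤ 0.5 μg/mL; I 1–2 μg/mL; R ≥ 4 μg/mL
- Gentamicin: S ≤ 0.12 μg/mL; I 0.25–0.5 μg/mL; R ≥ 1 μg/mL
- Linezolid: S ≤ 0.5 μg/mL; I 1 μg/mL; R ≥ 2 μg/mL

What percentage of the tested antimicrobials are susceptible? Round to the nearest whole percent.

Ertapenem 4 μg/mL: ≥ 1 μg/mL → Resistant
Nitrofurantoin (4 μg/mL) = 4 μg/mL — I
Daptomycin: 64 μg/mL is ≥ 64 μg/mL ⇒ R
Linezolid (16 μg/mL) ≥ 2 μg/mL ⇒ Resistant
Tobramycin: 16 μg/mL is ≥ 4 μg/mL → Resistant
Meropenem 0.25 μg/mL: ≤ 0.5 μg/mL → susceptible
Cefuroxime (0.12 μg/mL) ≤ 1 μg/mL ⇒ Susceptible
Tigecycline 8 μg/mL: ≥ 2 μg/mL → resistant
Susceptible: 2/8

25%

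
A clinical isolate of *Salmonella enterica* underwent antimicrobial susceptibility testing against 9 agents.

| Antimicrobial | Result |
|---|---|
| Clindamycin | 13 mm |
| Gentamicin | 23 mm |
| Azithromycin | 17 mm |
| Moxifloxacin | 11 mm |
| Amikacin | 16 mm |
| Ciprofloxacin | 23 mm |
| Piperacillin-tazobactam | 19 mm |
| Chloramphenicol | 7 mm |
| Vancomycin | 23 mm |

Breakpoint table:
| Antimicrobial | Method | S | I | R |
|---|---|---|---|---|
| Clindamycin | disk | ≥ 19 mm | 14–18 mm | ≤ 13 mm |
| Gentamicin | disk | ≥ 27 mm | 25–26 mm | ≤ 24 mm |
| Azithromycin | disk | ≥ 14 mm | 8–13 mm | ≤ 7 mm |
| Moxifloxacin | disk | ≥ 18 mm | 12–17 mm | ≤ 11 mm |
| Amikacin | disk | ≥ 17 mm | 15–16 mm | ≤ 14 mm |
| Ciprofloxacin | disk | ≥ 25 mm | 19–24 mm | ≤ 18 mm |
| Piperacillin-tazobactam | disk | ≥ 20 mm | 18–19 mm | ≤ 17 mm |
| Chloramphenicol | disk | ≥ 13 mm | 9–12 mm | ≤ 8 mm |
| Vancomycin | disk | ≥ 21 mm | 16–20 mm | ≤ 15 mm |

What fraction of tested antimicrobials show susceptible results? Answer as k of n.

Clindamycin (13 mm) ≤ 13 mm → resistant
Gentamicin: 23 mm is ≤ 24 mm ⇒ R
Azithromycin (17 mm) ≥ 14 mm ⇒ S
Moxifloxacin (11 mm) ≤ 11 mm ⇒ resistant
Amikacin 16 mm: in 15–16 mm ⇒ Intermediate
Ciprofloxacin (23 mm) in 19–24 mm — I
Piperacillin-tazobactam (19 mm) in 18–19 mm ⇒ intermediate
Chloramphenicol (7 mm) ≤ 8 mm → resistant
Vancomycin 23 mm: ≥ 21 mm — S
Susceptible: 2/9

2 of 9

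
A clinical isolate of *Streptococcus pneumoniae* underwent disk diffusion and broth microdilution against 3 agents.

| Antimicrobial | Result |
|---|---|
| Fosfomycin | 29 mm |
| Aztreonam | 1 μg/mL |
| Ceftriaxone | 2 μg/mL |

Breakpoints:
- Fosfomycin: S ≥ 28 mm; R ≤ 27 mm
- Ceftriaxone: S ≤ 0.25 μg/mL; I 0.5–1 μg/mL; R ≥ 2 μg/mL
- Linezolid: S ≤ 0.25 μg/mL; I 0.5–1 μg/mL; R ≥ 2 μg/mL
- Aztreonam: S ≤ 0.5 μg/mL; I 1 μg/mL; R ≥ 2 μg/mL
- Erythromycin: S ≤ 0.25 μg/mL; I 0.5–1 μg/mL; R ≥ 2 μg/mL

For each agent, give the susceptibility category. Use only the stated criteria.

S, I, R

Fosfomycin: 29 mm is ≥ 28 mm → S
Aztreonam: 1 μg/mL is = 1 μg/mL — Intermediate
Ceftriaxone 2 μg/mL: ≥ 2 μg/mL ⇒ Resistant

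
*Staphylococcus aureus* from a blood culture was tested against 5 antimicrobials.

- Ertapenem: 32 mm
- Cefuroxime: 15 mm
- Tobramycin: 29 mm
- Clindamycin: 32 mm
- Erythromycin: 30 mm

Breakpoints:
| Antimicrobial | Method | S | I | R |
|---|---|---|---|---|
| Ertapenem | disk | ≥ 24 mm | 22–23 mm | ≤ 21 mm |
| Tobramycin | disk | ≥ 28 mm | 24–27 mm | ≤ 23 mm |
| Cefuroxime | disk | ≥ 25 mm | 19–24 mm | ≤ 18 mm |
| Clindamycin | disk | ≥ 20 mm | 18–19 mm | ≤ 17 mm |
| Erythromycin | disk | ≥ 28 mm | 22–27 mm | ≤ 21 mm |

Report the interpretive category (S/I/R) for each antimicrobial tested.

S, R, S, S, S

Ertapenem (32 mm) ≥ 24 mm → S
Cefuroxime: 15 mm is ≤ 18 mm ⇒ Resistant
Tobramycin (29 mm) ≥ 28 mm → susceptible
Clindamycin: 32 mm is ≥ 20 mm — susceptible
Erythromycin: 30 mm is ≥ 28 mm → S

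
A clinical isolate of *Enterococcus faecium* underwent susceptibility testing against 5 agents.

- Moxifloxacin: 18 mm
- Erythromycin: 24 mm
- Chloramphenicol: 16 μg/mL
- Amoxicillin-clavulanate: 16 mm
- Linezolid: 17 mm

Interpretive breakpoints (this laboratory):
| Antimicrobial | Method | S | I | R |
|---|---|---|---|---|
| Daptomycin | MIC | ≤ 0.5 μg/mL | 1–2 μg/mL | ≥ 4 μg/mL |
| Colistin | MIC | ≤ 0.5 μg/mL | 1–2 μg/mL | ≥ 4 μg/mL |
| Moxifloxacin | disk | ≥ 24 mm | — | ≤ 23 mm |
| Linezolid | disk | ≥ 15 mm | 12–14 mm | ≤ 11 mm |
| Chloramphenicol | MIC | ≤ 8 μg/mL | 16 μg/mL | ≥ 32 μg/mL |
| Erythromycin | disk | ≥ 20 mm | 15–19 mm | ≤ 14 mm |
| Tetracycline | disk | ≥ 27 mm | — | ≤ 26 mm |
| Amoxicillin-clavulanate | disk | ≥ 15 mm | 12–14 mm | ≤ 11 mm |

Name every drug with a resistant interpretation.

moxifloxacin

Moxifloxacin: 18 mm is ≤ 23 mm ⇒ resistant
Erythromycin: 24 mm is ≥ 20 mm ⇒ S
Chloramphenicol (16 μg/mL) = 16 μg/mL — Intermediate
Amoxicillin-clavulanate (16 mm) ≥ 15 mm ⇒ S
Linezolid: 17 mm is ≥ 15 mm ⇒ susceptible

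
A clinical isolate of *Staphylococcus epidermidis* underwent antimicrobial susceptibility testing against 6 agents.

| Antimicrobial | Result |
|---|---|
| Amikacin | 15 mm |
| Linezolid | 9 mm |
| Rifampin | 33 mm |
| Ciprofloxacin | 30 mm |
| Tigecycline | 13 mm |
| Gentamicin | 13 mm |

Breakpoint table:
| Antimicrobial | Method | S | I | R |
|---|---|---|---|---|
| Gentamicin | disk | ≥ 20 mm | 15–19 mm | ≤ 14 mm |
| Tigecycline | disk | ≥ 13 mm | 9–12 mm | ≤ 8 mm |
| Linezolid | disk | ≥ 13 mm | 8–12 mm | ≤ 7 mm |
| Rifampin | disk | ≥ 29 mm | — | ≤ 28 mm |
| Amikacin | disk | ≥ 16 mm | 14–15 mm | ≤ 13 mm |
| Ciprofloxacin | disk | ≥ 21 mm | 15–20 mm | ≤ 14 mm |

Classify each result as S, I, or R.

Amikacin: 15 mm is in 14–15 mm ⇒ intermediate
Linezolid (9 mm) in 8–12 mm ⇒ intermediate
Rifampin: 33 mm is ≥ 29 mm — Susceptible
Ciprofloxacin 30 mm: ≥ 21 mm → Susceptible
Tigecycline: 13 mm is ≥ 13 mm — susceptible
Gentamicin (13 mm) ≤ 14 mm → R

I, I, S, S, S, R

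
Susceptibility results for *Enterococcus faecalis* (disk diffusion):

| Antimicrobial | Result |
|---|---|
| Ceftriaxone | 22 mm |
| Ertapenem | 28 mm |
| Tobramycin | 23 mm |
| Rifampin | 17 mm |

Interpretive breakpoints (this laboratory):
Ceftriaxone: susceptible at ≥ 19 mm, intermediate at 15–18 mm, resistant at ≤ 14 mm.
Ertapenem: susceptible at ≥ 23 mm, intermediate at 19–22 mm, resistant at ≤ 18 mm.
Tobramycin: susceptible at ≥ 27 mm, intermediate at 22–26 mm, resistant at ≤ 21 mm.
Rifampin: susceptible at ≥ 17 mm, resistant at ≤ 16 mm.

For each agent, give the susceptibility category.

S, S, I, S

Ceftriaxone: 22 mm is ≥ 19 mm → susceptible
Ertapenem 28 mm: ≥ 23 mm ⇒ Susceptible
Tobramycin: 23 mm is in 22–26 mm — I
Rifampin (17 mm) ≥ 17 mm ⇒ Susceptible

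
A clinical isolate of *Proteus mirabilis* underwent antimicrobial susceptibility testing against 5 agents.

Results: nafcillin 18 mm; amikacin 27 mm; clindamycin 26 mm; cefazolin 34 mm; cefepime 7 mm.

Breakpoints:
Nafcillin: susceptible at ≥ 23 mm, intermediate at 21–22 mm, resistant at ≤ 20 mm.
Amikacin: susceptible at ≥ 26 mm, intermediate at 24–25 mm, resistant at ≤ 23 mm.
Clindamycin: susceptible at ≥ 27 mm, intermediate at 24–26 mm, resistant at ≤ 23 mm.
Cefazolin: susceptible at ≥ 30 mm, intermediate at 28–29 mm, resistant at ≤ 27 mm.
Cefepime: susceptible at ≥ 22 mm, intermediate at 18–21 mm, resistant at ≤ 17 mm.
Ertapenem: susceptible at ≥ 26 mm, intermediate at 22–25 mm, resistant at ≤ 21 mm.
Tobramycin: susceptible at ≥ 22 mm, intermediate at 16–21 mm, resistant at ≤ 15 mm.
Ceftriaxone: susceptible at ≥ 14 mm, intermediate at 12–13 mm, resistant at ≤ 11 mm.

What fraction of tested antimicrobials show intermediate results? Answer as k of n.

Nafcillin (18 mm) ≤ 20 mm → resistant
Amikacin: 27 mm is ≥ 26 mm → susceptible
Clindamycin 26 mm: in 24–26 mm — I
Cefazolin 34 mm: ≥ 30 mm → S
Cefepime: 7 mm is ≤ 17 mm ⇒ Resistant
Intermediate: 1/5

1 of 5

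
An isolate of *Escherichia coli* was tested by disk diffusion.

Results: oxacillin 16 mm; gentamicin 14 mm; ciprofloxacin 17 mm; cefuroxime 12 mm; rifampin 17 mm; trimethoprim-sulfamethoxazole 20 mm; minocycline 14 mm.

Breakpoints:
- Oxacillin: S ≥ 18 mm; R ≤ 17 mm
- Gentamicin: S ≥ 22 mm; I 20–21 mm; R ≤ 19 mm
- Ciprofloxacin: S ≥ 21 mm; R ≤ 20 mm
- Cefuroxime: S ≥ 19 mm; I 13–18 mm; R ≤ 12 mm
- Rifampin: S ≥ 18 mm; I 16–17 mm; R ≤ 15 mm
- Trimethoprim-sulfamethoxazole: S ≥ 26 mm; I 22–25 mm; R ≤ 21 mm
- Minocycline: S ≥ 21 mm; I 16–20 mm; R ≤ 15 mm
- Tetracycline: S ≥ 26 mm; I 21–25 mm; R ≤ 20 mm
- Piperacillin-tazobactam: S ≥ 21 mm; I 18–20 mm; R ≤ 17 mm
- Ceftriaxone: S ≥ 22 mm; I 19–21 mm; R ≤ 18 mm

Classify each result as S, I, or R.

R, R, R, R, I, R, R

Oxacillin 16 mm: ≤ 17 mm ⇒ Resistant
Gentamicin: 14 mm is ≤ 19 mm ⇒ R
Ciprofloxacin (17 mm) ≤ 20 mm ⇒ R
Cefuroxime: 12 mm is ≤ 12 mm → R
Rifampin (17 mm) in 16–17 mm → Intermediate
Trimethoprim-sulfamethoxazole (20 mm) ≤ 21 mm ⇒ R
Minocycline: 14 mm is ≤ 15 mm — resistant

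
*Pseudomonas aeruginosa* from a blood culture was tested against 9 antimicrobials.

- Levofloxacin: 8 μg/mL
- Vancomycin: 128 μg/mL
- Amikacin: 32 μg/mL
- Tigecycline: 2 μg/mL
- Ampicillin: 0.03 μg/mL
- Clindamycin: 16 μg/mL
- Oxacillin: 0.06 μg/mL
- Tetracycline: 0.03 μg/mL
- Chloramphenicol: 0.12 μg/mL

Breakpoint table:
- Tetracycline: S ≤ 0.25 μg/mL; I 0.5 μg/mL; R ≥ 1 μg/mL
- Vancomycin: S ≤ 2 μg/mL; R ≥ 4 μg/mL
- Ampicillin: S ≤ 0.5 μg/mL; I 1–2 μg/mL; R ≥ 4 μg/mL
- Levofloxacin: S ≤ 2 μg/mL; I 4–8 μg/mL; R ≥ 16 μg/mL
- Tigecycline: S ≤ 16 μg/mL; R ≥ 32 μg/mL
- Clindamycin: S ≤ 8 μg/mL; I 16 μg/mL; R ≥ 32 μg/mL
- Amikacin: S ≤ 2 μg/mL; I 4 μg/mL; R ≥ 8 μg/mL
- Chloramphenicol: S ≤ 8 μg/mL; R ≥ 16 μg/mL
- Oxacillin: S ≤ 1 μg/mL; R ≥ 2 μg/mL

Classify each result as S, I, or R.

I, R, R, S, S, I, S, S, S

Levofloxacin (8 μg/mL) in 4–8 μg/mL — intermediate
Vancomycin 128 μg/mL: ≥ 4 μg/mL — resistant
Amikacin 32 μg/mL: ≥ 8 μg/mL ⇒ resistant
Tigecycline (2 μg/mL) ≤ 16 μg/mL → susceptible
Ampicillin 0.03 μg/mL: ≤ 0.5 μg/mL → S
Clindamycin: 16 μg/mL is = 16 μg/mL — Intermediate
Oxacillin 0.06 μg/mL: ≤ 1 μg/mL ⇒ susceptible
Tetracycline 0.03 μg/mL: ≤ 0.25 μg/mL → susceptible
Chloramphenicol 0.12 μg/mL: ≤ 8 μg/mL ⇒ Susceptible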